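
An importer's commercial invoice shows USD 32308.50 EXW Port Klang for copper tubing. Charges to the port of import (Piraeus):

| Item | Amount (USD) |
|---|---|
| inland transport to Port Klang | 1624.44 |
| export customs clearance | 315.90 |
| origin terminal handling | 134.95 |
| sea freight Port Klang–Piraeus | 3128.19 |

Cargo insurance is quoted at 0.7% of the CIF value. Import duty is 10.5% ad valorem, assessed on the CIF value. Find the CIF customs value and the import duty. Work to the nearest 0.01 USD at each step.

Let C be the CIF value. C = EXW price + pre-shipment costs + freight + 0.7% × C
C − 0.7% × C = 32308.50 + 1624.44 + 315.90 + 134.95 + 3128.19
0.993 × C = 37511.98
C = 37511.98 / 0.993 = 37776.41
Insurance premium = 0.7% × 37776.41 = 264.43
Import duty = 37776.41 × 10.5% = 3966.52

CIF value: USD 37776.41; import duty: USD 3966.52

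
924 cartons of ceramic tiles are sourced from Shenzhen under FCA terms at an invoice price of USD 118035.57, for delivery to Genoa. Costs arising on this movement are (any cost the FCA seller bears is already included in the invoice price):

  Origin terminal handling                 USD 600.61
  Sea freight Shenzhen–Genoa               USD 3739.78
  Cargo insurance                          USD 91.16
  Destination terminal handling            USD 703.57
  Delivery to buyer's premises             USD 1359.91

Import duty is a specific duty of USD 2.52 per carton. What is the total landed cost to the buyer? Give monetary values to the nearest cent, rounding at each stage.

FCA: the seller delivers export-cleared goods to the carrier; the buyer bears costs from that point.
CIF value = FCA price + origin terminal + freight + insurance = 118035.57 + 600.61 + 3739.78 + 91.16 = 122467.12
Import duty = 924 × 2.52 = 2328.48
Buyer bears: origin terminal 600.61 + freight 3739.78 + insurance 91.16 + destination terminal 703.57 + delivery 1359.91 + duty 2328.48 = 8823.51
Landed cost = invoice 118035.57 + 8823.51 = 126859.08

Total landed cost: USD 126859.08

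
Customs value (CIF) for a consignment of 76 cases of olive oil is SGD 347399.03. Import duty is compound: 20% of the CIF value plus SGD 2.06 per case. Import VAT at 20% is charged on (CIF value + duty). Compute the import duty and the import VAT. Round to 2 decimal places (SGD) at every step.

Import duty: SGD 69636.37; import VAT: SGD 83407.08

Ad valorem component: 347399.03 × 20% = 69479.81
Specific component: 76 × 2.06 = 156.56
Import duty = 69479.81 + 156.56 = 69636.37
VAT base = CIF + duty = 347399.03 + 69636.37 = 417035.40
Import VAT = 417035.40 × 20% = 83407.08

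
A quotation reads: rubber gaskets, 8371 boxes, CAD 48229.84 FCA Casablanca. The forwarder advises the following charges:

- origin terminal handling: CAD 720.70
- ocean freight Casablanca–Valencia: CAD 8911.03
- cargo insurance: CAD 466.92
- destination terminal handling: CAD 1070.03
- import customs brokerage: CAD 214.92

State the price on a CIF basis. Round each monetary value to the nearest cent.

Not relevant to the conversion: brokerage, destination terminal — on the buyer under both terms; not part of either seller's price.
From FCA to CIF, the seller additionally bears: origin terminal, freight, insurance.
CIF price = 48229.84 + 720.70 + 8911.03 + 466.92 = 58328.49

CIF price: CAD 58328.49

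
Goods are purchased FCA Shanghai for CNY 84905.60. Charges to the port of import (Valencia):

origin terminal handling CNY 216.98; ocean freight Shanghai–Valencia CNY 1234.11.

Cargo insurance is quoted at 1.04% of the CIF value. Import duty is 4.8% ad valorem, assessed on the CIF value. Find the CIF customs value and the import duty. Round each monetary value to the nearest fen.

Let C be the CIF value. C = FCA price + pre-shipment costs + freight + 1.04% × C
C − 1.04% × C = 84905.60 + 216.98 + 1234.11
0.9896 × C = 86356.69
C = 86356.69 / 0.9896 = 87264.24
Insurance premium = 1.04% × 87264.24 = 907.55
Import duty = 87264.24 × 4.8% = 4188.68

CIF value: CNY 87264.24; import duty: CNY 4188.68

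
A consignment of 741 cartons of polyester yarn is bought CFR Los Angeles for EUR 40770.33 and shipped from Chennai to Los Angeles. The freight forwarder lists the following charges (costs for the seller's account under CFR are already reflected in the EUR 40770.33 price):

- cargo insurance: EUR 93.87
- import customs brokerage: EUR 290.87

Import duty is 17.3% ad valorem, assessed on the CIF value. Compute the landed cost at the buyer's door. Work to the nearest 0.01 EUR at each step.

CFR: the seller pays costs through ocean freight to the destination port, but not insurance.
CIF value = CFR price + insurance = 40770.33 + 93.87 = 40864.20
Import duty = 40864.20 × 17.3% = 7069.51
Buyer bears: insurance 93.87 + brokerage 290.87 + duty 7069.51 = 7454.25
Landed cost = invoice 40770.33 + 7454.25 = 48224.58

Total landed cost: EUR 48224.58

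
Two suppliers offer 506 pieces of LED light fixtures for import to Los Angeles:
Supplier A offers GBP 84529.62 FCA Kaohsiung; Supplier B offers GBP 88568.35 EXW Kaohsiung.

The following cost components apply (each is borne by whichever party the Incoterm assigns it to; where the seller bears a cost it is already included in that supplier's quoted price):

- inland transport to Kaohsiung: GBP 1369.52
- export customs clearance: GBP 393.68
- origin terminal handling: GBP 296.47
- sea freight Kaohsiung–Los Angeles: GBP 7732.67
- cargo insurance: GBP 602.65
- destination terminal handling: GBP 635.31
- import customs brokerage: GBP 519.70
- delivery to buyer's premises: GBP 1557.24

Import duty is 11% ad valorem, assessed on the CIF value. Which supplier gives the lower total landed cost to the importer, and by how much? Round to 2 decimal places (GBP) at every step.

Supplier A is cheaper by GBP 6440.14

Supplier A (FCA):
CIF value = FCA price + origin terminal + freight + insurance = 84529.62 + 296.47 + 7732.67 + 602.65 = 93161.41
Import duty = 93161.41 × 11% = 10247.76
Buyer bears (A): 296.47 + 7732.67 + 602.65 + 635.31 + 519.70 + 1557.24 = 11344.04
Landed cost (A) = invoice 84529.62 + 11344.04 + duty 10247.76 = 106121.42
Supplier B (EXW):
CIF value = EXW price + inland to port + export clearance + origin terminal + freight + insurance = 88568.35 + 1369.52 + 393.68 + 296.47 + 7732.67 + 602.65 = 98963.34
Import duty = 98963.34 × 11% = 10885.97
Buyer bears (B): 1369.52 + 393.68 + 296.47 + 7732.67 + 602.65 + 635.31 + 519.70 + 1557.24 = 13107.24
Landed cost (B) = invoice 88568.35 + 13107.24 + duty 10885.97 = 112561.56
Difference = |106121.42 − 112561.56| = 6440.14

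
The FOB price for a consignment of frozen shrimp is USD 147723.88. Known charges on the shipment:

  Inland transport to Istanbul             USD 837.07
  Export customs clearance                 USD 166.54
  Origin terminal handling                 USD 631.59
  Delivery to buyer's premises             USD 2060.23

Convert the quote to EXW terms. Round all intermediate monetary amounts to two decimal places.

Not relevant to the conversion: delivery — on the buyer under both terms; not part of either seller's price.
From FOB to EXW, the seller no longer bears: inland to port, export clearance, origin terminal.
EXW price = 147723.88 − 837.07 − 166.54 − 631.59 = 146088.68

EXW price: USD 146088.68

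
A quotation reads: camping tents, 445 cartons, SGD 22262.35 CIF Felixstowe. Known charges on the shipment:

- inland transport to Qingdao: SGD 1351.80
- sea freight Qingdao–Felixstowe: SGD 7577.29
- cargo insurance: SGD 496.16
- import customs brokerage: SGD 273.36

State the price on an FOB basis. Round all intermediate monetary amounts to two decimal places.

FOB price: SGD 14188.90

Not relevant to the conversion: inland to port — on the seller under both CIF and FOB; already in the CIF price and stays in the FOB price. brokerage — on the buyer under both terms; not part of either seller's price.
From CIF to FOB, the seller no longer bears: freight, insurance.
FOB price = 22262.35 − 7577.29 − 496.16 = 14188.90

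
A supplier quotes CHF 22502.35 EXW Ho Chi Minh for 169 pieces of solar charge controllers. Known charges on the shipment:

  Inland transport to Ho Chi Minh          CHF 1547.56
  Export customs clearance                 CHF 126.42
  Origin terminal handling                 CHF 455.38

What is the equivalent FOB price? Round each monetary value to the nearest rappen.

From EXW to FOB, the seller additionally bears: inland to port, export clearance, origin terminal.
FOB price = 22502.35 + 1547.56 + 126.42 + 455.38 = 24631.71

FOB price: CHF 24631.71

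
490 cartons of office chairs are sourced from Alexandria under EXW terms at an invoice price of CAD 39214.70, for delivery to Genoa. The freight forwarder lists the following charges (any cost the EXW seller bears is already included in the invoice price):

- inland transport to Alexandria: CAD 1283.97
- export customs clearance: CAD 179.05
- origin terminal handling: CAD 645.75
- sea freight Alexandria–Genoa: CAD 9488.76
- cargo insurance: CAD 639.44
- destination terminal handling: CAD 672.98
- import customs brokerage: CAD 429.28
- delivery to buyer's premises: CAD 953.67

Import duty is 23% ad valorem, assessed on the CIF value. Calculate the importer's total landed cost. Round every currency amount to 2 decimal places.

EXW: the seller makes goods available at their premises; the buyer bears all onward costs.
CIF value = EXW price + inland to port + export clearance + origin terminal + freight + insurance = 39214.70 + 1283.97 + 179.05 + 645.75 + 9488.76 + 639.44 = 51451.67
Import duty = 51451.67 × 23% = 11833.88
Buyer bears: inland to port 1283.97 + export clearance 179.05 + origin terminal 645.75 + freight 9488.76 + insurance 639.44 + destination terminal 672.98 + brokerage 429.28 + delivery 953.67 + duty 11833.88 = 26126.78
Landed cost = invoice 39214.70 + 26126.78 = 65341.48

Total landed cost: CAD 65341.48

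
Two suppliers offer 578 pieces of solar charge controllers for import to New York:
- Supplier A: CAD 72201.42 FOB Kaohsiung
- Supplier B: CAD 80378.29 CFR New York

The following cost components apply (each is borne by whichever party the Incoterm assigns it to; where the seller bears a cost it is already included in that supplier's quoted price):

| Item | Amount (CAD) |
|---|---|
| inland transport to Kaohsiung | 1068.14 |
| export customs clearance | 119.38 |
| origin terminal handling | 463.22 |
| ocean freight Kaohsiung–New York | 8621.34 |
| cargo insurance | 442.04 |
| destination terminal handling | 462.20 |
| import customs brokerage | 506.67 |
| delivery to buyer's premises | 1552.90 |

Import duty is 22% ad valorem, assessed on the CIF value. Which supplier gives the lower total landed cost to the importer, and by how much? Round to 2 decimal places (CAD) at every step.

Supplier A (FOB):
CIF value = FOB price + freight + insurance = 72201.42 + 8621.34 + 442.04 = 81264.80
Import duty = 81264.80 × 22% = 17878.26
Buyer bears (A): 8621.34 + 442.04 + 462.20 + 506.67 + 1552.90 = 11585.15
Landed cost (A) = invoice 72201.42 + 11585.15 + duty 17878.26 = 101664.83
Supplier B (CFR):
CIF value = CFR price + insurance = 80378.29 + 442.04 = 80820.33
Import duty = 80820.33 × 22% = 17780.47
Buyer bears (B): 442.04 + 462.20 + 506.67 + 1552.90 = 2963.81
Landed cost (B) = invoice 80378.29 + 2963.81 + duty 17780.47 = 101122.57
Difference = |101664.83 − 101122.57| = 542.26

Supplier B is cheaper by CAD 542.26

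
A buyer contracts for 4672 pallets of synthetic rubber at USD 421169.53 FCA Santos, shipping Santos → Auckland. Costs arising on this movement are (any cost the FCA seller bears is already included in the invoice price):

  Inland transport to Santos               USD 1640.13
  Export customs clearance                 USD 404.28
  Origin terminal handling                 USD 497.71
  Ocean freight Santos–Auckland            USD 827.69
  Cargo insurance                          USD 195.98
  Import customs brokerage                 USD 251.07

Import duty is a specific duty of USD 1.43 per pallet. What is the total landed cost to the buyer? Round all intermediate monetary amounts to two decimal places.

FCA: the seller delivers export-cleared goods to the carrier; the buyer bears costs from that point.
Already in the invoice (seller's account under FCA): inland to port, export clearance — exclude.
CIF value = FCA price + origin terminal + freight + insurance = 421169.53 + 497.71 + 827.69 + 195.98 = 422690.91
Import duty = 4672 × 1.43 = 6680.96
Buyer bears: origin terminal 497.71 + freight 827.69 + insurance 195.98 + brokerage 251.07 + duty 6680.96 = 8453.41
Landed cost = invoice 421169.53 + 8453.41 = 429622.94

Total landed cost: USD 429622.94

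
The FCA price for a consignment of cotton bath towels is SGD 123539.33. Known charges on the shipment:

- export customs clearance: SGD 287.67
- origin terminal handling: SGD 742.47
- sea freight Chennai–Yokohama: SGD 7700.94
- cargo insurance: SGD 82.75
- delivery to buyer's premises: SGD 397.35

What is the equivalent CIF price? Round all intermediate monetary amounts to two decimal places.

CIF price: SGD 132065.49

Not relevant to the conversion: export clearance — on the seller under both FCA and CIF; already in the FCA price and stays in the CIF price. delivery — on the buyer under both terms; not part of either seller's price.
From FCA to CIF, the seller additionally bears: origin terminal, freight, insurance.
CIF price = 123539.33 + 742.47 + 7700.94 + 82.75 = 132065.49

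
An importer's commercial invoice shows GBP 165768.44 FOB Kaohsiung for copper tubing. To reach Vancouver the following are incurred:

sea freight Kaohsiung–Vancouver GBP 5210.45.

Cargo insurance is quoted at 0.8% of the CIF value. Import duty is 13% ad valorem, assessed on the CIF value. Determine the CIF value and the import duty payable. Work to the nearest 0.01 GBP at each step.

CIF value: GBP 172357.75; import duty: GBP 22406.51

Let C be the CIF value. C = FOB price + freight + 0.8% × C
C − 0.8% × C = 165768.44 + 5210.45
0.992 × C = 170978.89
C = 170978.89 / 0.992 = 172357.75
Insurance premium = 0.8% × 172357.75 = 1378.86
Import duty = 172357.75 × 13% = 22406.51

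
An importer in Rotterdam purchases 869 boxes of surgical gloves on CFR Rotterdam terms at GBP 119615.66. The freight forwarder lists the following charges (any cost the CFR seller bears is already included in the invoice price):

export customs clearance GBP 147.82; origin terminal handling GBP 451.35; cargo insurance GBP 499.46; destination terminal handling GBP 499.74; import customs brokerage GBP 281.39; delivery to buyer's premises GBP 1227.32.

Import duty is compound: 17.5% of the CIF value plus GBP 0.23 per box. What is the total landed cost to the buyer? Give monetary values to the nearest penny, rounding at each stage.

CFR: the seller pays costs through ocean freight to the destination port, but not insurance.
Already in the invoice (seller's account under CFR): export clearance, origin terminal — exclude.
CIF value = CFR price + insurance = 119615.66 + 499.46 = 120115.12
Ad valorem component: 120115.12 × 17.5% = 21020.15
Specific component: 869 × 0.23 = 199.87
Import duty = 21020.15 + 199.87 = 21220.02
Buyer bears: insurance 499.46 + destination terminal 499.74 + brokerage 281.39 + delivery 1227.32 + duty 21220.02 = 23727.93
Landed cost = invoice 119615.66 + 23727.93 = 143343.59

Total landed cost: GBP 143343.59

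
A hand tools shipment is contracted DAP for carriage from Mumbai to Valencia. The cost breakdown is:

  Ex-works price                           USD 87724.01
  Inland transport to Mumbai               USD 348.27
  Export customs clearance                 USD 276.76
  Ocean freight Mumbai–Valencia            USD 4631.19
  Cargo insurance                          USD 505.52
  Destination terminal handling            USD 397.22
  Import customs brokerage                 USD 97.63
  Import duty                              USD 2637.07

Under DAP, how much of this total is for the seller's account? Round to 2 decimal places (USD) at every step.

DAP: the seller bears all costs to the named destination except import duty and clearance.
Seller's account: goods 87724.01 + inland to port 348.27 + export clearance 276.76 + freight 4631.19 + insurance 505.52 + destination terminal 397.22 = 93882.97
Buyer's account: brokerage 97.63 + duty 2637.07 = 2734.70

Seller's account: USD 93882.97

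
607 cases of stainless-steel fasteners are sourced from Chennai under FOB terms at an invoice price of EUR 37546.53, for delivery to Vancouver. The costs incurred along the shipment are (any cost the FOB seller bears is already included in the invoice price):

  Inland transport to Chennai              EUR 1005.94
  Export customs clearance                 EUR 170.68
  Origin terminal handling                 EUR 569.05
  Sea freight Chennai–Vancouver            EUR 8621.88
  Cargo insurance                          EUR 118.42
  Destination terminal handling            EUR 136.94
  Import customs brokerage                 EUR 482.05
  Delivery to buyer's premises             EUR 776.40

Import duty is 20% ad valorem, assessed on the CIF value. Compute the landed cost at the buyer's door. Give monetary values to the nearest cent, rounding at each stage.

FOB: the seller bears costs until goods are on board at the origin port; the buyer bears freight, insurance and all costs thereafter.
Already in the invoice (seller's account under FOB): inland to port, export clearance, origin terminal — exclude.
CIF value = FOB price + freight + insurance = 37546.53 + 8621.88 + 118.42 = 46286.83
Import duty = 46286.83 × 20% = 9257.37
Buyer bears: freight 8621.88 + insurance 118.42 + destination terminal 136.94 + brokerage 482.05 + delivery 776.40 + duty 9257.37 = 19393.06
Landed cost = invoice 37546.53 + 19393.06 = 56939.59

Total landed cost: EUR 56939.59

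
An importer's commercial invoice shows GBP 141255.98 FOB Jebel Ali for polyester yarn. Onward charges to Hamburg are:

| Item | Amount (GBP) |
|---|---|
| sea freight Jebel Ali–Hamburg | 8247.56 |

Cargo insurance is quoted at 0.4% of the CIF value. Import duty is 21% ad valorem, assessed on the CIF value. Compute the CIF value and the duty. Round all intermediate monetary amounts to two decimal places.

CIF value: GBP 150103.96; import duty: GBP 31521.83

Let C be the CIF value. C = FOB price + freight + 0.4% × C
C − 0.4% × C = 141255.98 + 8247.56
0.996 × C = 149503.54
C = 149503.54 / 0.996 = 150103.96
Insurance premium = 0.4% × 150103.96 = 600.42
Import duty = 150103.96 × 21% = 31521.83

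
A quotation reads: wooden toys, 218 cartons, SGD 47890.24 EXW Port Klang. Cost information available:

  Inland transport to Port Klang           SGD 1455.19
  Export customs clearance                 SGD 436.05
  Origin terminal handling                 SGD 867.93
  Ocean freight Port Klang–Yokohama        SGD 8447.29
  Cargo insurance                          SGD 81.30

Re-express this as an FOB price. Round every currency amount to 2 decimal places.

FOB price: SGD 50649.41

Not relevant to the conversion: freight, insurance — on the buyer under both terms; not part of either seller's price.
From EXW to FOB, the seller additionally bears: inland to port, export clearance, origin terminal.
FOB price = 47890.24 + 1455.19 + 436.05 + 867.93 = 50649.41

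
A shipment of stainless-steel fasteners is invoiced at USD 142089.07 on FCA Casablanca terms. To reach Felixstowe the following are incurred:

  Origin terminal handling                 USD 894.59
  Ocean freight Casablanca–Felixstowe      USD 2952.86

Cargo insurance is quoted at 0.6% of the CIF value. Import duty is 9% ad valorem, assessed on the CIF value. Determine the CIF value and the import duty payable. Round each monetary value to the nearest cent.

CIF value: USD 146817.42; import duty: USD 13213.57

Let C be the CIF value. C = FCA price + pre-shipment costs + freight + 0.6% × C
C − 0.6% × C = 142089.07 + 894.59 + 2952.86
0.994 × C = 145936.52
C = 145936.52 / 0.994 = 146817.42
Insurance premium = 0.6% × 146817.42 = 880.90
Import duty = 146817.42 × 9% = 13213.57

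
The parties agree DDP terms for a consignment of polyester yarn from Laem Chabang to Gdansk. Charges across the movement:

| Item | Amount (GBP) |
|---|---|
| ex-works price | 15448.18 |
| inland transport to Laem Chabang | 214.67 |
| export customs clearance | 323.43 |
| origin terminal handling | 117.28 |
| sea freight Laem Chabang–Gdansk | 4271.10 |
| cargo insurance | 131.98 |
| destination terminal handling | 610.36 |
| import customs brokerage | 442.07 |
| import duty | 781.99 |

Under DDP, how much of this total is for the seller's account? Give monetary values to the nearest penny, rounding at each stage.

DDP: the seller bears all costs including import duty.
Seller's account: goods 15448.18 + inland to port 214.67 + export clearance 323.43 + origin terminal 117.28 + freight 4271.10 + insurance 131.98 + destination terminal 610.36 + brokerage 442.07 + duty 781.99 = 22341.06
Buyer's account: 0.00

Seller's account: GBP 22341.06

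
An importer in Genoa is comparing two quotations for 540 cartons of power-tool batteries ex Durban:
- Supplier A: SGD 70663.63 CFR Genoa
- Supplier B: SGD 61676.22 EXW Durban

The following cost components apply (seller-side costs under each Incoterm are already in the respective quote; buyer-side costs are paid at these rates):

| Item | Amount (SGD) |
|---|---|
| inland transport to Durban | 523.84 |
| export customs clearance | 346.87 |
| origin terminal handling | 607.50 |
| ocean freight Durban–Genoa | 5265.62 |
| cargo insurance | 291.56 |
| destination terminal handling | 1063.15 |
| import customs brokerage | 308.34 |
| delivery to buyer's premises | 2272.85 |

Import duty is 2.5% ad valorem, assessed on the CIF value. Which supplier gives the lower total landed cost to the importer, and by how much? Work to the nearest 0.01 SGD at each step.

Supplier B is cheaper by SGD 2299.67

Supplier A (CFR):
CIF value = CFR price + insurance = 70663.63 + 291.56 = 70955.19
Import duty = 70955.19 × 2.5% = 1773.88
Buyer bears (A): 291.56 + 1063.15 + 308.34 + 2272.85 = 3935.90
Landed cost (A) = invoice 70663.63 + 3935.90 + duty 1773.88 = 76373.41
Supplier B (EXW):
CIF value = EXW price + inland to port + export clearance + origin terminal + freight + insurance = 61676.22 + 523.84 + 346.87 + 607.50 + 5265.62 + 291.56 = 68711.61
Import duty = 68711.61 × 2.5% = 1717.79
Buyer bears (B): 523.84 + 346.87 + 607.50 + 5265.62 + 291.56 + 1063.15 + 308.34 + 2272.85 = 10679.73
Landed cost (B) = invoice 61676.22 + 10679.73 + duty 1717.79 = 74073.74
Difference = |76373.41 − 74073.74| = 2299.67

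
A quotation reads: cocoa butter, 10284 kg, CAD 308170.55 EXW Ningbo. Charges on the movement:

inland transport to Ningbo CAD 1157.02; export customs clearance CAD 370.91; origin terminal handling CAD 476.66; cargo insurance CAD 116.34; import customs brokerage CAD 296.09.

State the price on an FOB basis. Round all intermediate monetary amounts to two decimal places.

Not relevant to the conversion: brokerage, insurance — on the buyer under both terms; not part of either seller's price.
From EXW to FOB, the seller additionally bears: inland to port, export clearance, origin terminal.
FOB price = 308170.55 + 1157.02 + 370.91 + 476.66 = 310175.14

FOB price: CAD 310175.14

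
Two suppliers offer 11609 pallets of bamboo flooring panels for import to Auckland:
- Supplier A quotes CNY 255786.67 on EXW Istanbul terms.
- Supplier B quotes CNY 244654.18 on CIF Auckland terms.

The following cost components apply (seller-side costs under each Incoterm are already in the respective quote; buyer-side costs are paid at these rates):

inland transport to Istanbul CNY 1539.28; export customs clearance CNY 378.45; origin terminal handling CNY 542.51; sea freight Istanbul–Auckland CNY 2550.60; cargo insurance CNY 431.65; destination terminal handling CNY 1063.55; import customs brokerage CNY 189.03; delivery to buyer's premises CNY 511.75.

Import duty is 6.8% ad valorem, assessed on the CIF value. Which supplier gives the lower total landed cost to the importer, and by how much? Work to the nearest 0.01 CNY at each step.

Supplier A (EXW):
CIF value = EXW price + inland to port + export clearance + origin terminal + freight + insurance = 255786.67 + 1539.28 + 378.45 + 542.51 + 2550.60 + 431.65 = 261229.16
Import duty = 261229.16 × 6.8% = 17763.58
Buyer bears (A): 1539.28 + 378.45 + 542.51 + 2550.60 + 431.65 + 1063.55 + 189.03 + 511.75 = 7206.82
Landed cost (A) = invoice 255786.67 + 7206.82 + duty 17763.58 = 280757.07
Supplier B (CIF):
The CIF price already equals the CIF value: 244654.18
Import duty = 244654.18 × 6.8% = 16636.48
Buyer bears (B): 1063.55 + 189.03 + 511.75 = 1764.33
Landed cost (B) = invoice 244654.18 + 1764.33 + duty 16636.48 = 263054.99
Difference = |280757.07 − 263054.99| = 17702.08

Supplier B is cheaper by CNY 17702.08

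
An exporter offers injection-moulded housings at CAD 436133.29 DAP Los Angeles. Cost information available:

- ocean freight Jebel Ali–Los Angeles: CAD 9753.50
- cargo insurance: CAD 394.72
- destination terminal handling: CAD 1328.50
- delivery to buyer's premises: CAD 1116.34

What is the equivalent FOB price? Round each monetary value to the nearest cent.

From DAP to FOB, the seller no longer bears: freight, insurance, destination terminal, delivery.
FOB price = 436133.29 − 9753.50 − 394.72 − 1328.50 − 1116.34 = 423540.23

FOB price: CAD 423540.23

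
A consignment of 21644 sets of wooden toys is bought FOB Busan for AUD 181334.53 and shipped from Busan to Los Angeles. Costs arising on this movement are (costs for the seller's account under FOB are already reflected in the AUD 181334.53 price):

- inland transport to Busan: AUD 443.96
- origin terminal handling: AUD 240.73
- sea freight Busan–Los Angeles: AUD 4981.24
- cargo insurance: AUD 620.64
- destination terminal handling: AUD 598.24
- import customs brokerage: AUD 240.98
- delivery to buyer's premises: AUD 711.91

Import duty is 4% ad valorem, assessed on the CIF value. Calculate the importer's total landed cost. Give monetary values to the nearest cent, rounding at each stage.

FOB: the seller bears costs until goods are on board at the origin port; the buyer bears freight, insurance and all costs thereafter.
Already in the invoice (seller's account under FOB): inland to port, origin terminal — exclude.
CIF value = FOB price + freight + insurance = 181334.53 + 4981.24 + 620.64 = 186936.41
Import duty = 186936.41 × 4% = 7477.46
Buyer bears: freight 4981.24 + insurance 620.64 + destination terminal 598.24 + brokerage 240.98 + delivery 711.91 + duty 7477.46 = 14630.47
Landed cost = invoice 181334.53 + 14630.47 = 195965.00

Total landed cost: AUD 195965.00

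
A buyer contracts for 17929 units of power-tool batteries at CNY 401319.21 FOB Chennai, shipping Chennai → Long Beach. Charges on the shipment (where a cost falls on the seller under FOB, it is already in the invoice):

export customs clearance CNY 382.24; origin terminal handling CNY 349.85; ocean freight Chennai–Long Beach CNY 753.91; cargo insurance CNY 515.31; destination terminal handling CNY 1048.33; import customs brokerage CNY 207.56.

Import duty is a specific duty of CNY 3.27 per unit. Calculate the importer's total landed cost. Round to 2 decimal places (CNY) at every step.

Total landed cost: CNY 462472.15

FOB: the seller bears costs until goods are on board at the origin port; the buyer bears freight, insurance and all costs thereafter.
Already in the invoice (seller's account under FOB): export clearance, origin terminal — exclude.
CIF value = FOB price + freight + insurance = 401319.21 + 753.91 + 515.31 = 402588.43
Import duty = 17929 × 3.27 = 58627.83
Buyer bears: freight 753.91 + insurance 515.31 + destination terminal 1048.33 + brokerage 207.56 + duty 58627.83 = 61152.94
Landed cost = invoice 401319.21 + 61152.94 = 462472.15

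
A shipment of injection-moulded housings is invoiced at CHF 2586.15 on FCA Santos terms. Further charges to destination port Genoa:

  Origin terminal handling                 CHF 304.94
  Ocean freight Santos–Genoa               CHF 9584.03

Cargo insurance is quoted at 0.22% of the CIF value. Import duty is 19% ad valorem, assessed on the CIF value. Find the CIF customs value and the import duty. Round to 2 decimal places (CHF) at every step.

CIF value: CHF 12502.63; import duty: CHF 2375.50

Let C be the CIF value. C = FCA price + pre-shipment costs + freight + 0.22% × C
C − 0.22% × C = 2586.15 + 304.94 + 9584.03
0.9978 × C = 12475.12
C = 12475.12 / 0.9978 = 12502.63
Insurance premium = 0.22% × 12502.63 = 27.51
Import duty = 12502.63 × 19% = 2375.50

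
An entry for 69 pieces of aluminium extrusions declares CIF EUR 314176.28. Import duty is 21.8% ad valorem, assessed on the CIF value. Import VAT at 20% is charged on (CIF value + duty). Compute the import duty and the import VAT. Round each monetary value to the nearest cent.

Import duty = 314176.28 × 21.8% = 68490.43
VAT base = CIF + duty = 314176.28 + 68490.43 = 382666.71
Import VAT = 382666.71 × 20% = 76533.34

Import duty: EUR 68490.43; import VAT: EUR 76533.34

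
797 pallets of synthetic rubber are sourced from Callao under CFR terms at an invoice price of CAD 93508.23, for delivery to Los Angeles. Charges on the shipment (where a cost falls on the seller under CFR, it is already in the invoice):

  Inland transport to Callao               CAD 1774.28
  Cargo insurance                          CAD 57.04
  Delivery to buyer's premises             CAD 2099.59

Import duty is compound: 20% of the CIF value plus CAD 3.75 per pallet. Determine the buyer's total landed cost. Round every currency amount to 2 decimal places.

Total landed cost: CAD 117366.66

CFR: the seller pays costs through ocean freight to the destination port, but not insurance.
Already in the invoice (seller's account under CFR): inland to port — exclude.
CIF value = CFR price + insurance = 93508.23 + 57.04 = 93565.27
Ad valorem component: 93565.27 × 20% = 18713.05
Specific component: 797 × 3.75 = 2988.75
Import duty = 18713.05 + 2988.75 = 21701.80
Buyer bears: insurance 57.04 + delivery 2099.59 + duty 21701.80 = 23858.43
Landed cost = invoice 93508.23 + 23858.43 = 117366.66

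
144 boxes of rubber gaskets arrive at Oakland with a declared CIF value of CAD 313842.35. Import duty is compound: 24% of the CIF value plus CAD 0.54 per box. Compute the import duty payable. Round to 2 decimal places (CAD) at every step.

Ad valorem component: 313842.35 × 24% = 75322.16
Specific component: 144 × 0.54 = 77.76
Import duty = 75322.16 + 77.76 = 75399.92

Import duty: CAD 75399.92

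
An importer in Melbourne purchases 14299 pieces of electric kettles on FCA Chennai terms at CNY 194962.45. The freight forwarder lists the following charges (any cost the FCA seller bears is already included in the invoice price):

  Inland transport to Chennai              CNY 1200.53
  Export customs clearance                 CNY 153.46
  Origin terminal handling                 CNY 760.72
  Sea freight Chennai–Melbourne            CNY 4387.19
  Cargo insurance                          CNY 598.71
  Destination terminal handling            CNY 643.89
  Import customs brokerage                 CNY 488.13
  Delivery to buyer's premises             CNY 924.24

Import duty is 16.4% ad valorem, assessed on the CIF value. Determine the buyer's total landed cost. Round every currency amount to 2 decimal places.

Total landed cost: CNY 235681.62

FCA: the seller delivers export-cleared goods to the carrier; the buyer bears costs from that point.
Already in the invoice (seller's account under FCA): inland to port, export clearance — exclude.
CIF value = FCA price + origin terminal + freight + insurance = 194962.45 + 760.72 + 4387.19 + 598.71 = 200709.07
Import duty = 200709.07 × 16.4% = 32916.29
Buyer bears: origin terminal 760.72 + freight 4387.19 + insurance 598.71 + destination terminal 643.89 + brokerage 488.13 + delivery 924.24 + duty 32916.29 = 40719.17
Landed cost = invoice 194962.45 + 40719.17 = 235681.62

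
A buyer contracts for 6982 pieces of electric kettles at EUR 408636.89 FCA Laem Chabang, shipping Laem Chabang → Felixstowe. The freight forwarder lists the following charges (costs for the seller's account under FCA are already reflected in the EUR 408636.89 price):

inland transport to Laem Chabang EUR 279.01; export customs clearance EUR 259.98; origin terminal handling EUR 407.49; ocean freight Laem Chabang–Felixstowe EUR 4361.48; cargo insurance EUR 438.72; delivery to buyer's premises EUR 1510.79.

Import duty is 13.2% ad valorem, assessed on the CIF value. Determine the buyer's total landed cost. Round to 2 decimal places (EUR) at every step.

FCA: the seller delivers export-cleared goods to the carrier; the buyer bears costs from that point.
Already in the invoice (seller's account under FCA): inland to port, export clearance — exclude.
CIF value = FCA price + origin terminal + freight + insurance = 408636.89 + 407.49 + 4361.48 + 438.72 = 413844.58
Import duty = 413844.58 × 13.2% = 54627.48
Buyer bears: origin terminal 407.49 + freight 4361.48 + insurance 438.72 + delivery 1510.79 + duty 54627.48 = 61345.96
Landed cost = invoice 408636.89 + 61345.96 = 469982.85

Total landed cost: EUR 469982.85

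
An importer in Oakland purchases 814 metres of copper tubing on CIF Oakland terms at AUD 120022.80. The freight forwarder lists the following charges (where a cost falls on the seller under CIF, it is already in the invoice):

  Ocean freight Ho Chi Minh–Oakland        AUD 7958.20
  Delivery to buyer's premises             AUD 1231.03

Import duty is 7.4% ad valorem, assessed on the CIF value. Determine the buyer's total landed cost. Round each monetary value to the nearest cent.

Total landed cost: AUD 130135.52

CIF: the seller pays costs through ocean freight and marine insurance to the destination port.
Already in the invoice (seller's account under CIF): freight — exclude.
The CIF price already equals the CIF value: 120022.80
Import duty = 120022.80 × 7.4% = 8881.69
Buyer bears: delivery 1231.03 + duty 8881.69 = 10112.72
Landed cost = invoice 120022.80 + 10112.72 = 130135.52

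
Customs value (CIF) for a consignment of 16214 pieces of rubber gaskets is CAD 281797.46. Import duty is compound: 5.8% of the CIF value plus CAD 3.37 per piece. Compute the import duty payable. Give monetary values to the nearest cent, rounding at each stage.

Import duty: CAD 70985.43

Ad valorem component: 281797.46 × 5.8% = 16344.25
Specific component: 16214 × 3.37 = 54641.18
Import duty = 16344.25 + 54641.18 = 70985.43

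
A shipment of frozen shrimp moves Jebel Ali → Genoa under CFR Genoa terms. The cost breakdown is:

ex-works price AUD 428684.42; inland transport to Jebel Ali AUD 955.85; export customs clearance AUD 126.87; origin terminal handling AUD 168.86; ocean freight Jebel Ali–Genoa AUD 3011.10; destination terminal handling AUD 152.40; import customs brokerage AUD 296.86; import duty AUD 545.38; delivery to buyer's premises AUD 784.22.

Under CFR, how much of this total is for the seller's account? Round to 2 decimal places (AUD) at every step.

Seller's account: AUD 432947.10

CFR: the seller pays costs through ocean freight to the destination port, but not insurance.
Seller's account: goods 428684.42 + inland to port 955.85 + export clearance 126.87 + origin terminal 168.86 + freight 3011.10 = 432947.10
Buyer's account: destination terminal 152.40 + brokerage 296.86 + duty 545.38 + delivery 784.22 = 1778.86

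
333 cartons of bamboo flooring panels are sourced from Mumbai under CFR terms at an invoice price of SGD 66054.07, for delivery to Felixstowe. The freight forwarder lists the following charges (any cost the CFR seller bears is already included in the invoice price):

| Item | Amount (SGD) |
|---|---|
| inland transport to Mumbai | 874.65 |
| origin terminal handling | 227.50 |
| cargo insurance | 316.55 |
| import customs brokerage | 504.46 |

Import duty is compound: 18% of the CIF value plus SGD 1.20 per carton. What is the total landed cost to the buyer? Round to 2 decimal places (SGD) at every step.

CFR: the seller pays costs through ocean freight to the destination port, but not insurance.
Already in the invoice (seller's account under CFR): inland to port, origin terminal — exclude.
CIF value = CFR price + insurance = 66054.07 + 316.55 = 66370.62
Ad valorem component: 66370.62 × 18% = 11946.71
Specific component: 333 × 1.20 = 399.60
Import duty = 11946.71 + 399.60 = 12346.31
Buyer bears: insurance 316.55 + brokerage 504.46 + duty 12346.31 = 13167.32
Landed cost = invoice 66054.07 + 13167.32 = 79221.39

Total landed cost: SGD 79221.39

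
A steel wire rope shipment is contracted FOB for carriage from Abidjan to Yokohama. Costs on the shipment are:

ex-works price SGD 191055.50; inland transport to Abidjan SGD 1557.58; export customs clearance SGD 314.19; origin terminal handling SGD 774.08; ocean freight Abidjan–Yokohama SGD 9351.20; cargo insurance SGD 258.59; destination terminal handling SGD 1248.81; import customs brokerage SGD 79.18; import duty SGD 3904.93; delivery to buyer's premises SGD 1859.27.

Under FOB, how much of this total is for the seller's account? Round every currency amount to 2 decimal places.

FOB: the seller bears costs until goods are on board at the origin port; the buyer bears freight, insurance and all costs thereafter.
Seller's account: goods 191055.50 + inland to port 1557.58 + export clearance 314.19 + origin terminal 774.08 = 193701.35
Buyer's account: freight 9351.20 + insurance 258.59 + destination terminal 1248.81 + brokerage 79.18 + duty 3904.93 + delivery 1859.27 = 16701.98

Seller's account: SGD 193701.35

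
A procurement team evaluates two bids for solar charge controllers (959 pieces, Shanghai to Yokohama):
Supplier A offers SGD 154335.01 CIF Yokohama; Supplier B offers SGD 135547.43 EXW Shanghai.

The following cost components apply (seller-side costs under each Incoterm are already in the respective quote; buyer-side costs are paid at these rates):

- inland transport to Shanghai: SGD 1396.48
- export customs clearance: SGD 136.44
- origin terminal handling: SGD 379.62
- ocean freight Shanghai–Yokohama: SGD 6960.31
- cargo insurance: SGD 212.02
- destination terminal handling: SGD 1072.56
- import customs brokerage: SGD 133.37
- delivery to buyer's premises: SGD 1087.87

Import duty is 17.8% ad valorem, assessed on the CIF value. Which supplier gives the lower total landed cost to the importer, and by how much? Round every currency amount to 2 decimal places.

Supplier A (CIF):
The CIF price already equals the CIF value: 154335.01
Import duty = 154335.01 × 17.8% = 27471.63
Buyer bears (A): 1072.56 + 133.37 + 1087.87 = 2293.80
Landed cost (A) = invoice 154335.01 + 2293.80 + duty 27471.63 = 184100.44
Supplier B (EXW):
CIF value = EXW price + inland to port + export clearance + origin terminal + freight + insurance = 135547.43 + 1396.48 + 136.44 + 379.62 + 6960.31 + 212.02 = 144632.30
Import duty = 144632.30 × 17.8% = 25744.55
Buyer bears (B): 1396.48 + 136.44 + 379.62 + 6960.31 + 212.02 + 1072.56 + 133.37 + 1087.87 = 11378.67
Landed cost (B) = invoice 135547.43 + 11378.67 + duty 25744.55 = 172670.65
Difference = |184100.44 − 172670.65| = 11429.79

Supplier B is cheaper by SGD 11429.79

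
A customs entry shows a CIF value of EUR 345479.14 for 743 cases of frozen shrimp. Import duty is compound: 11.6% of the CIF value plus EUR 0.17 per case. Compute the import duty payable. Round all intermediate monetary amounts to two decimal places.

Ad valorem component: 345479.14 × 11.6% = 40075.58
Specific component: 743 × 0.17 = 126.31
Import duty = 40075.58 + 126.31 = 40201.89

Import duty: EUR 40201.89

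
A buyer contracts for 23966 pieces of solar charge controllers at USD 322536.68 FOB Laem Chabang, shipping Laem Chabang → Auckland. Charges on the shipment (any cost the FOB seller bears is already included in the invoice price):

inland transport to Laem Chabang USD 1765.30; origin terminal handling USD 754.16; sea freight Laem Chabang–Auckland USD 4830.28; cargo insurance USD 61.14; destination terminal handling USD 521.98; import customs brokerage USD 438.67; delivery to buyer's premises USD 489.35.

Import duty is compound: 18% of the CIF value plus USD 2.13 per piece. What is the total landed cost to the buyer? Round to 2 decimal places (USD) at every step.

FOB: the seller bears costs until goods are on board at the origin port; the buyer bears freight, insurance and all costs thereafter.
Already in the invoice (seller's account under FOB): inland to port, origin terminal — exclude.
CIF value = FOB price + freight + insurance = 322536.68 + 4830.28 + 61.14 = 327428.10
Ad valorem component: 327428.10 × 18% = 58937.06
Specific component: 23966 × 2.13 = 51047.58
Import duty = 58937.06 + 51047.58 = 109984.64
Buyer bears: freight 4830.28 + insurance 61.14 + destination terminal 521.98 + brokerage 438.67 + delivery 489.35 + duty 109984.64 = 116326.06
Landed cost = invoice 322536.68 + 116326.06 = 438862.74

Total landed cost: USD 438862.74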